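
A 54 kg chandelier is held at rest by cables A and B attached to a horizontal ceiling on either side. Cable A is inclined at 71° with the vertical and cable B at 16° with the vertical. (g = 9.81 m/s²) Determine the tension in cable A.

T_A ≈ 146 N

Angles from the horizontal: cable A is 90° − 71° = 19°, cable B is 90° − 16° = 74°.
Weight W = 54 × 9.81 = 529.7 N acts straight down.
Horizontal: T_A cos 19° = T_B cos 74°  →  T_B = 3.43 T_A.
Vertical: T_A sin 19° + T_B sin 74° = 529.7.
Substituting the horizontal relation into the vertical equation gives 3.623 T_A = 529.7, so T_A = 146.2 N.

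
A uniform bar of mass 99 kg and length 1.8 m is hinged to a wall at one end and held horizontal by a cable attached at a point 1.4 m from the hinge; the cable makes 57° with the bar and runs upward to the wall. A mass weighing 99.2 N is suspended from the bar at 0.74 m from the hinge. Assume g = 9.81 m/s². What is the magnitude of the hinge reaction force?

Take torques about the hinge: T sin 57° · 1.4 = 99×9.81×0.9 + 99.2×0.74 = 947.48 N·m.
So T = 947.48 / (0.8387 × 1.4) = 806.96 N.
ΣF_x = 0: H_x = T cos 57° = 439.5 N.
ΣF_y = 0: H_y = (99×9.81 + 99.2) − T sin 57° = 1070.4 − 676.77 = 393.62 N.
|H| = √(H_x² + H_y²) = √((439.5)² + (393.62)²) = 590 N.

|H| ≈ 590 N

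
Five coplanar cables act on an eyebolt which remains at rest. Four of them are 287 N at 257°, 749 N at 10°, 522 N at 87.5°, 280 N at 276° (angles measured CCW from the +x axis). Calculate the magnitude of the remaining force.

F ≈ 731 N

Sum the known components: ΣF_x = 725.1 N, ΣF_y = 93.46 N.
For equilibrium the remaining force must supply (−ΣF_x, −ΣF_y) = (-725.1, -93.46) N.
Magnitude = √((-725.1)² + (-93.46)²) = 731.1 N; direction = atan2(-93.46, -725.1) = 187.3°.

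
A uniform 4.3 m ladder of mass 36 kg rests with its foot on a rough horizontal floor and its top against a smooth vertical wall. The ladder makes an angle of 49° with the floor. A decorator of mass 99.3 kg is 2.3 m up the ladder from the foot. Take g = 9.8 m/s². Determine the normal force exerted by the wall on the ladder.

Torques about the foot: N_wall · 4.3 sin 49° = 36×9.8×2.15 cos 49° + 99.3×9.8×2.3 cos 49° → N_wall = 605.82 N.

N_wall ≈ 606 N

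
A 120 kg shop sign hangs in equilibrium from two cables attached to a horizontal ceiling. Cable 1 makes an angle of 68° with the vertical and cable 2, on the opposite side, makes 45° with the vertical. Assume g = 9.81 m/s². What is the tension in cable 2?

T_2 ≈ 1190 N

Angles from the horizontal: cable 1 is 90° − 68° = 22°, cable 2 is 90° − 45° = 45°.
Weight W = 120 × 9.81 = 1177 N acts straight down.
Horizontal: T_1 cos 22° = T_2 cos 45°  →  T_1 = 0.7626 T_2.
Vertical: T_1 sin 22° + T_2 sin 45° = 1177.
Substituting the horizontal relation into the vertical equation gives 0.9928 T_2 = 1177, so T_2 = 1186 N.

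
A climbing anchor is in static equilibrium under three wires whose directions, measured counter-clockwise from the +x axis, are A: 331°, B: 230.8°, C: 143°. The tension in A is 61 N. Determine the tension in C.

T_C ≈ 60.1 N

Resolve: ΣF_x = 61 cos 331° + T_B cos 230.8° + T_C cos 143° = 0.
        ΣF_y = 61 sin 331° + T_B sin 230.8° + T_C sin 143° = 0.
The known terms sum to (53.35, -29.57) N, so -0.6320 T_B − 0.7986 T_C = -53.35 and -0.7749 T_B + 0.6018 T_C = 29.57.
Solving simultaneously: T_B = 8.496 N, T_C = 60.08 N.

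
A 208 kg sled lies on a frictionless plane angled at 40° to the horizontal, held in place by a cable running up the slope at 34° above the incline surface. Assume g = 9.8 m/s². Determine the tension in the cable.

Take axes along and perpendicular to the incline. Weight components: W sin 40° = 1310 N down-slope, W cos 40° = 1562 N into the surface.
Along incline: T cos 34° = W sin 40° → T = 1580 N.
Perpendicular: N = W cos 40° − T sin 34° = 677.7 N.

T ≈ 1580 N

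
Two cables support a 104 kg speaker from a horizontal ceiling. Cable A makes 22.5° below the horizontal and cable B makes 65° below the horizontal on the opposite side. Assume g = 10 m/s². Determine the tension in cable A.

Weight W = 104 × 10 = 1040 N acts straight down.
Horizontal: T_A cos 22.5° = T_B cos 65°  →  T_B = 2.186 T_A.
Vertical: T_A sin 22.5° + T_B sin 65° = 1040.
Substituting the horizontal relation into the vertical equation gives 2.364 T_A = 1040, so T_A = 439.9 N.

T_A ≈ 440 N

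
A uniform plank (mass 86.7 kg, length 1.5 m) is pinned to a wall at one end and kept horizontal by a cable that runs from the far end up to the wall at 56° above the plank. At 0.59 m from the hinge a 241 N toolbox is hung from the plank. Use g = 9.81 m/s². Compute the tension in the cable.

Take torques about the hinge: T sin 56° · 1.5 = 86.7×9.81×0.75 + 241×0.59 = 780.09 N·m.
So T = 780.09 / (0.8290 × 1.5) = 627.3 N.

T ≈ 627 N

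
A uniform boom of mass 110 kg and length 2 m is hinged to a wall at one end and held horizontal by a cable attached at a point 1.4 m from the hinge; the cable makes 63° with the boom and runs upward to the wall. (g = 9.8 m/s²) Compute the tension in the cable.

Take torques about the hinge: T sin 63° · 1.4 = 110×9.8×1 = 1078 N·m.
So T = 1078 / (0.8910 × 1.4) = 864.19 N.

T ≈ 864 N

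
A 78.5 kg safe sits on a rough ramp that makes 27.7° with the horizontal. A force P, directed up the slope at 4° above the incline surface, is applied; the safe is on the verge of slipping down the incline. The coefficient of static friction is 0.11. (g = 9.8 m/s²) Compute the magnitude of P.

On the verge of sliding down the incline, friction equals μN and acts up the slope.
Perpendicular: N + P sin 4° = W cos 27.7° = 681.1 N.
Along incline: P cos 4° + μN = W sin 27.7° with W sin 27.7° = 357.6 N.
Solving the pair for P and N: P = 285.6 N, N = 661.2 N (and f = μN = 72.73 N).

P ≈ 286 N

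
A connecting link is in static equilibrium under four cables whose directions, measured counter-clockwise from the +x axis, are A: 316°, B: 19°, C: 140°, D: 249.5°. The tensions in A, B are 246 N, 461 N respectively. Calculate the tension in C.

Resolve: ΣF_x = 246 cos 316° + 461 cos 19° + T_C cos 140° + T_D cos 249.5° = 0.
        ΣF_y = 246 sin 316° + 461 sin 19° + T_C sin 140° + T_D sin 249.5° = 0.
The known terms sum to (612.8, -20.8) N, so -0.7660 T_C − 0.3502 T_D = -612.8 and 0.6428 T_C − 0.9367 T_D = 20.8.
Solving simultaneously: T_C = 616.7 N, T_D = 401 N.

T_C ≈ 617 N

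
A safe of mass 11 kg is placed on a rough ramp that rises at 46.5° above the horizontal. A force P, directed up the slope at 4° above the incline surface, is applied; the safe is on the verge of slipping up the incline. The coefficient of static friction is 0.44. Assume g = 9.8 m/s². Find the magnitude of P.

On the verge of sliding up the incline, friction equals μN and acts down the slope.
Perpendicular: N + P sin 4° = W cos 46.5° = 74.2 N.
Along incline: P cos 4° = W sin 46.5° + μN  with W sin 46.5° = 78.2 N.
Solving the pair for P and N: P = 107.8 N, N = 66.68 N (and f = μN = 29.34 N).

P ≈ 108 N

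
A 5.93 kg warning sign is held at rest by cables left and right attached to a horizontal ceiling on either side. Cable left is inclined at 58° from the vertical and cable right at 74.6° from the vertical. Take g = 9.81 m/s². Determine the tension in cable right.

Angles from the horizontal: cable left is 90° − 58° = 32°, cable right is 90° − 74.6° = 15.4°.
Weight W = 5.93 × 9.81 = 58.17 N acts straight down.
Horizontal: T_left cos 32° = T_right cos 15.4°  →  T_left = 1.137 T_right.
Vertical: T_left sin 32° + T_right sin 15.4° = 58.17.
Substituting the horizontal relation into the vertical equation gives 0.868 T_right = 58.17, so T_right = 67.02 N.

T_right ≈ 67 N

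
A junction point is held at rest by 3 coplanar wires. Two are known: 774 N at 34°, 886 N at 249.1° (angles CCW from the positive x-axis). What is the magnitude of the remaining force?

F ≈ 512 N

Sum the known components: ΣF_x = 325.6 N, ΣF_y = -394.9 N.
For equilibrium the remaining force must supply (−ΣF_x, −ΣF_y) = (-325.6, 394.9) N.
Magnitude = √((-325.6)² + (394.9)²) = 511.8 N; direction = atan2(394.9, -325.6) = 129.5°.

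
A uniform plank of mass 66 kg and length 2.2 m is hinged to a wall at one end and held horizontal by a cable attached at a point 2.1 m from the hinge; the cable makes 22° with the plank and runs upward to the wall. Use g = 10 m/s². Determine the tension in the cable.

Take torques about the hinge: T sin 22° · 2.1 = 66×10×1.1 = 726 N·m.
So T = 726 / (0.3746 × 2.1) = 922.87 N.

T ≈ 923 N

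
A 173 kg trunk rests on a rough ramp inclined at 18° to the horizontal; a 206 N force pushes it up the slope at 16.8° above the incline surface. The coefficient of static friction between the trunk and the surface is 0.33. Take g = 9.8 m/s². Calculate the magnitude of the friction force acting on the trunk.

Axes along / perpendicular to the incline. W sin 18° = 523.9 N down-slope; W cos 18° = 1612 N into the surface.
Perpendicular: N = W cos 18° − P sin 16.8° = 1612 − 59.54 = 1553 N.
Along incline: P cos 16.8° + f = W sin 18° (friction acts up-slope) → f = 523.9 − 197.2 = 326.7 N.
|f| = 326.7 N ≤ μN = 512.5 N, so the trunk is indeed static.

f ≈ 327 N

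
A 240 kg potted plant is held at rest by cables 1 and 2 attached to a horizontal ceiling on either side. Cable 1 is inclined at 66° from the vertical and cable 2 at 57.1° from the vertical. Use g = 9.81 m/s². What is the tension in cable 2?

T_2 ≈ 2570 N

Angles from the horizontal: cable 1 is 90° − 66° = 24°, cable 2 is 90° − 57.1° = 32.9°.
Weight W = 240 × 9.81 = 2354 N acts straight down.
Horizontal: T_1 cos 24° = T_2 cos 32.9°  →  T_1 = 0.9191 T_2.
Vertical: T_1 sin 24° + T_2 sin 32.9° = 2354.
Substituting the horizontal relation into the vertical equation gives 0.917 T_2 = 2354, so T_2 = 2568 N.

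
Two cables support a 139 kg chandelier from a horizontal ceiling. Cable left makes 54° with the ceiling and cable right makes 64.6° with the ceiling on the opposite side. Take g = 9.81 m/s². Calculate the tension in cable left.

T_left ≈ 666 N

Weight W = 139 × 9.81 = 1364 N acts straight down.
Horizontal: T_left cos 54° = T_right cos 64.6°  →  T_right = 1.37 T_left.
Vertical: T_left sin 54° + T_right sin 64.6° = 1364.
Substituting the horizontal relation into the vertical equation gives 2.047 T_left = 1364, so T_left = 666.2 N.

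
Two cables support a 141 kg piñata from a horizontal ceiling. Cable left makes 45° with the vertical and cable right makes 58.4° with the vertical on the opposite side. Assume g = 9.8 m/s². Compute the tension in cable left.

Angles from the horizontal: cable left is 90° − 45° = 45°, cable right is 90° − 58.4° = 31.6°.
Weight W = 141 × 9.8 = 1382 N acts straight down.
Horizontal: T_left cos 45° = T_right cos 31.6°  →  T_right = 0.8302 T_left.
Vertical: T_left sin 45° + T_right sin 31.6° = 1382.
Substituting the horizontal relation into the vertical equation gives 1.142 T_left = 1382, so T_left = 1210 N.

T_left ≈ 1210 N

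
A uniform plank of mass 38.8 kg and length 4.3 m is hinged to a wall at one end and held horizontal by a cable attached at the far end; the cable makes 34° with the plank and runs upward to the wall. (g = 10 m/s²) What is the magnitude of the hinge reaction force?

Take torques about the hinge: T sin 34° · 4.3 = 38.8×10×2.15 = 834.2 N·m.
So T = 834.2 / (0.5592 × 4.3) = 346.93 N.
ΣF_x = 0: H_x = T cos 34° = 287.62 N.
ΣF_y = 0: H_y = (38.8×10) − T sin 34° = 388 − 194 = 194 N.
|H| = √(H_x² + H_y²) = √((287.62)² + (194)²) = 346.93 N.

|H| ≈ 347 N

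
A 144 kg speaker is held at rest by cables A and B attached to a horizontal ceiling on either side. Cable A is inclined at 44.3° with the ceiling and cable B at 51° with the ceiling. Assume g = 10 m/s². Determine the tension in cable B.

Weight W = 144 × 10 = 1440 N acts straight down.
Horizontal: T_A cos 44.3° = T_B cos 51°  →  T_A = 0.8793 T_B.
Vertical: T_A sin 44.3° + T_B sin 51° = 1440.
Substituting the horizontal relation into the vertical equation gives 1.391 T_B = 1440, so T_B = 1035 N.

T_B ≈ 1040 N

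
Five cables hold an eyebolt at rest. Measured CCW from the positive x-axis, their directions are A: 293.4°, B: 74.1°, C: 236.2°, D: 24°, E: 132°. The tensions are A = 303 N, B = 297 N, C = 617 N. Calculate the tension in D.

T_D ≈ 466 N

Resolve: ΣF_x = 303 cos 293.4° + 297 cos 74.1° + 617 cos 236.2° + T_D cos 24° + T_E cos 132° = 0.
        ΣF_y = 303 sin 293.4° + 297 sin 74.1° + 617 sin 236.2° + T_D sin 24° + T_E sin 132° = 0.
The known terms sum to (-141.5, -505.2) N, so 0.9135 T_D − 0.6691 T_E = 141.5 and 0.4067 T_D + 0.7431 T_E = 505.2.
Solving simultaneously: T_D = 466 N, T_E = 424.7 N.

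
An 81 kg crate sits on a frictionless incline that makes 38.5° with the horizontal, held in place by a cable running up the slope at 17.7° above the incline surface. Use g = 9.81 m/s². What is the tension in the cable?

T ≈ 519 N

Take axes along and perpendicular to the incline. Weight components: W sin 38.5° = 494.7 N down-slope, W cos 38.5° = 621.9 N into the surface.
Along incline: T cos 17.7° = W sin 38.5° → T = 519.2 N.
Perpendicular: N = W cos 38.5° − T sin 17.7° = 464 N.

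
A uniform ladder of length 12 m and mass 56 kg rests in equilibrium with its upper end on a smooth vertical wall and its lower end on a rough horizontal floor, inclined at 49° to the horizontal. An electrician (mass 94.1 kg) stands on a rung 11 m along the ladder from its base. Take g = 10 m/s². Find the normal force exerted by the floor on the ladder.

ΣF_y = 0: N_floor = 56×10 + 94.1×10 = 1501 N.

N_floor ≈ 1500 N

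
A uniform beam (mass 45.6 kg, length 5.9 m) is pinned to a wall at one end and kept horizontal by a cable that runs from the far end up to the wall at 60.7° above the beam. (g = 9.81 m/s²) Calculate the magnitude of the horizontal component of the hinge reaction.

H_x ≈ 126 N

Take torques about the hinge: T sin 60.7° · 5.9 = 45.6×9.81×2.95 = 1319.6 N·m.
So T = 1319.6 / (0.8721 × 5.9) = 256.48 N.
ΣF_x = 0: H_x = T cos 60.7° = 125.52 N.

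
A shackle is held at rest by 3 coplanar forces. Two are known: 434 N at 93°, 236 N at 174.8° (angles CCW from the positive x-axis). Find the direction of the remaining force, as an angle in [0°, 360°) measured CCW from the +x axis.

Sum the known components: ΣF_x = -257.7 N, ΣF_y = 454.8 N.
For equilibrium the remaining force must supply (−ΣF_x, −ΣF_y) = (257.7, -454.8) N.
Magnitude = √((257.7)² + (-454.8)²) = 522.8 N; direction = atan2(-454.8, 257.7) = 299.5°.

θ ≈ 300°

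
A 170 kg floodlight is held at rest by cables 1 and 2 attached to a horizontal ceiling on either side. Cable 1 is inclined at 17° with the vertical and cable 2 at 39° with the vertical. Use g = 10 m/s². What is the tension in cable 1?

T_1 ≈ 1290 N

Angles from the horizontal: cable 1 is 90° − 17° = 73°, cable 2 is 90° − 39° = 51°.
Weight W = 170 × 10 = 1700 N acts straight down.
Horizontal: T_1 cos 73° = T_2 cos 51°  →  T_2 = 0.4646 T_1.
Vertical: T_1 sin 73° + T_2 sin 51° = 1700.
Substituting the horizontal relation into the vertical equation gives 1.317 T_1 = 1700, so T_1 = 1290 N.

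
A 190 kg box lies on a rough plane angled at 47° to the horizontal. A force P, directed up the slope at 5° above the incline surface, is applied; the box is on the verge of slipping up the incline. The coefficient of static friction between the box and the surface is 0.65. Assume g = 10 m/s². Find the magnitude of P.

P ≈ 2120 N

On the verge of sliding up the incline, friction equals μN and acts down the slope.
Perpendicular: N + P sin 5° = W cos 47° = 1296 N.
Along incline: P cos 5° = W sin 47° + μN  with W sin 47° = 1390 N.
Solving the pair for P and N: P = 2120 N, N = 1111 N (and f = μN = 722.2 N).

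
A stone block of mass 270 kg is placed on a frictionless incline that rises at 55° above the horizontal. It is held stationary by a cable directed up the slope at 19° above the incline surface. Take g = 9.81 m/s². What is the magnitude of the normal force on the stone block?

Take axes along and perpendicular to the incline. Weight components: W sin 55° = 2170 N down-slope, W cos 55° = 1519 N into the surface.
Along incline: T cos 19° = W sin 55° → T = 2295 N.
Perpendicular: N = W cos 55° − T sin 19° = 772.1 N.

N ≈ 772 N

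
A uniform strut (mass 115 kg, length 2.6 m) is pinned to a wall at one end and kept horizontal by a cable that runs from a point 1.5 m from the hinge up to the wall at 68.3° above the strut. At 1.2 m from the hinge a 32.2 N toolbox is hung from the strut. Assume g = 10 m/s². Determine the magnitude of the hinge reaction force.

|H| ≈ 437 N

Take torques about the hinge: T sin 68.3° · 1.5 = 115×10×1.3 + 32.2×1.2 = 1533.6 N·m.
So T = 1533.6 / (0.9291 × 1.5) = 1100.4 N.
ΣF_x = 0: H_x = T cos 68.3° = 406.87 N.
ΣF_y = 0: H_y = (115×10 + 32.2) − T sin 68.3° = 1182.2 − 1022.4 = 159.77 N.
|H| = √(H_x² + H_y²) = √((406.87)² + (159.77)²) = 437.12 N.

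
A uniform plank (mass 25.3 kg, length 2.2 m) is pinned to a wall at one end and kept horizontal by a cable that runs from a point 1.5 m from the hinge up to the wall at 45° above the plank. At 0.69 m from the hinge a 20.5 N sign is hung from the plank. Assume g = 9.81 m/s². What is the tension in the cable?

T ≈ 271 N

Take torques about the hinge: T sin 45° · 1.5 = 25.3×9.81×1.1 + 20.5×0.69 = 287.16 N·m.
So T = 287.16 / (0.7071 × 1.5) = 270.73 N.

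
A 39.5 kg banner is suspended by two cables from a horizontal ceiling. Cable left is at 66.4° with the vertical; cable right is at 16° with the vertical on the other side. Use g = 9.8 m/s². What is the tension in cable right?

T_right ≈ 358 N

Angles from the horizontal: cable left is 90° − 66.4° = 23.6°, cable right is 90° − 16° = 74°.
Weight W = 39.5 × 9.8 = 387.1 N acts straight down.
Horizontal: T_left cos 23.6° = T_right cos 74°  →  T_left = 0.3008 T_right.
Vertical: T_left sin 23.6° + T_right sin 74° = 387.1.
Substituting the horizontal relation into the vertical equation gives 1.082 T_right = 387.1, so T_right = 357.9 N.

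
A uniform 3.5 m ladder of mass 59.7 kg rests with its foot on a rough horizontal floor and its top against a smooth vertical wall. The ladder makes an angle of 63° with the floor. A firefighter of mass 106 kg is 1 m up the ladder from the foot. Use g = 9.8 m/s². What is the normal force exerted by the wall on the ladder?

N_wall ≈ 300 N

Torques about the foot: N_wall · 3.5 sin 63° = 59.7×9.8×1.75 cos 63° + 106×9.8×1 cos 63° → N_wall = 300.28 N.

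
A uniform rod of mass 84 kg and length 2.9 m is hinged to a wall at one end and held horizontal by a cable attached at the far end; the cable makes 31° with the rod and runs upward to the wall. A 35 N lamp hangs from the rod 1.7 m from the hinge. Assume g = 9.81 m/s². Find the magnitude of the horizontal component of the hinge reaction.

Take torques about the hinge: T sin 31° · 2.9 = 84×9.81×1.45 + 35×1.7 = 1254.4 N·m.
So T = 1254.4 / (0.5150 × 2.9) = 839.82 N.
ΣF_x = 0: H_x = T cos 31° = 719.86 N.

H_x ≈ 720 N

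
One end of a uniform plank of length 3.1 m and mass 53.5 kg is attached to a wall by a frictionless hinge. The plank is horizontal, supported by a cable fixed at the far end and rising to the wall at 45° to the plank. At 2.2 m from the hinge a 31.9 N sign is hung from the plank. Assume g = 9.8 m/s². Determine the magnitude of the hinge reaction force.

|H| ≈ 393 N

Take torques about the hinge: T sin 45° · 3.1 = 53.5×9.8×1.55 + 31.9×2.2 = 882.85 N·m.
So T = 882.85 / (0.7071 × 3.1) = 402.75 N.
ΣF_x = 0: H_x = T cos 45° = 284.79 N.
ΣF_y = 0: H_y = (53.5×9.8 + 31.9) − T sin 45° = 556.2 − 284.79 = 271.41 N.
|H| = √(H_x² + H_y²) = √((284.79)² + (271.41)²) = 393.41 N.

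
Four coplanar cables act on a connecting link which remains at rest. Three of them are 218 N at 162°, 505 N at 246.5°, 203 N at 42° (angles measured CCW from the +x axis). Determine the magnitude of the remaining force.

F ≈ 366 N

Sum the known components: ΣF_x = -257.8 N, ΣF_y = -259.9 N.
For equilibrium the remaining force must supply (−ΣF_x, −ΣF_y) = (257.8, 259.9) N.
Magnitude = √((257.8)² + (259.9)²) = 366.1 N; direction = atan2(259.9, 257.8) = 45.2°.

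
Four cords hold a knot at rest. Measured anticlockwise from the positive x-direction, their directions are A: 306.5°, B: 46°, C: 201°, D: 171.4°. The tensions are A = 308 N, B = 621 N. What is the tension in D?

Resolve: ΣF_x = 308 cos 306.5° + 621 cos 46° + T_C cos 201° + T_D cos 171.4° = 0.
        ΣF_y = 308 sin 306.5° + 621 sin 46° + T_C sin 201° + T_D sin 171.4° = 0.
The known terms sum to (614.6, 199.1) N, so -0.9336 T_C − 0.9888 T_D = -614.6 and -0.3584 T_C + 0.1495 T_D = -199.1.
Solving simultaneously: T_C = 584.7 N, T_D = 69.55 N.

T_D ≈ 69.5 N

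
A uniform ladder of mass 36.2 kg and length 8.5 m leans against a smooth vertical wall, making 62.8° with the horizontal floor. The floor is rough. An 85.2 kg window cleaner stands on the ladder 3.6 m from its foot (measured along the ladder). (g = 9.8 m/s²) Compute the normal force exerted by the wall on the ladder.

N_wall ≈ 273 N

Torques about the foot: N_wall · 8.5 sin 62.8° = 36.2×9.8×4.25 cos 62.8° + 85.2×9.8×3.6 cos 62.8° → N_wall = 272.9 N.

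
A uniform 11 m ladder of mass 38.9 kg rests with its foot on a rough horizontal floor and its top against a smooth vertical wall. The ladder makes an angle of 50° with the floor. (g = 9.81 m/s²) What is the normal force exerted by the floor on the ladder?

N_floor ≈ 382 N

ΣF_y = 0: N_floor = 38.9×9.81 = 381.61 N.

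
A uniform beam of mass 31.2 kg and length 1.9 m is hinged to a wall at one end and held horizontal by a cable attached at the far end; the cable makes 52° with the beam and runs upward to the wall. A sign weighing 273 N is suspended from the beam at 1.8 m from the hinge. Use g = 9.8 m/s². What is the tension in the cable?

T ≈ 522 N

Take torques about the hinge: T sin 52° · 1.9 = 31.2×9.8×0.95 + 273×1.8 = 781.87 N·m.
So T = 781.87 / (0.7880 × 1.9) = 522.22 N.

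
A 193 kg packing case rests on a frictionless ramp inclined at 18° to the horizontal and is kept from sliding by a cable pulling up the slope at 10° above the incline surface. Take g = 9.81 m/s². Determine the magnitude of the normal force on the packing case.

Take axes along and perpendicular to the incline. Weight components: W sin 18° = 585.1 N down-slope, W cos 18° = 1801 N into the surface.
Along incline: T cos 10° = W sin 18° → T = 594.1 N.
Perpendicular: N = W cos 18° − T sin 10° = 1698 N.

N ≈ 1700 N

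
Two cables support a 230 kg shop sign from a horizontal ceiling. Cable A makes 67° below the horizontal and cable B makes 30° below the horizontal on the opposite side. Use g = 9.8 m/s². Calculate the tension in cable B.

T_B ≈ 887 N

Weight W = 230 × 9.8 = 2254 N acts straight down.
Horizontal: T_A cos 67° = T_B cos 30°  →  T_A = 2.216 T_B.
Vertical: T_A sin 67° + T_B sin 30° = 2254.
Substituting the horizontal relation into the vertical equation gives 2.54 T_B = 2254, so T_B = 887.3 N.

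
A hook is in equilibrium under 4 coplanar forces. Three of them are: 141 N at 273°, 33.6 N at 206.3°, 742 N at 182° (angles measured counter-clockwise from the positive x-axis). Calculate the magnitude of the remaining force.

F ≈ 786 N

Sum the known components: ΣF_x = -764.3 N, ΣF_y = -181.6 N.
For equilibrium the remaining force must supply (−ΣF_x, −ΣF_y) = (764.3, 181.6) N.
Magnitude = √((764.3)² + (181.6)²) = 785.6 N; direction = atan2(181.6, 764.3) = 13.4°.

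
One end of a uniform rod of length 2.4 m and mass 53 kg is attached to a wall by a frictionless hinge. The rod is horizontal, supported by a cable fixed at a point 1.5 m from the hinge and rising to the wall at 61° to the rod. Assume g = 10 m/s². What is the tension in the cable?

T ≈ 485 N

Take torques about the hinge: T sin 61° · 1.5 = 53×10×1.2 = 636 N·m.
So T = 636 / (0.8746 × 1.5) = 484.78 N.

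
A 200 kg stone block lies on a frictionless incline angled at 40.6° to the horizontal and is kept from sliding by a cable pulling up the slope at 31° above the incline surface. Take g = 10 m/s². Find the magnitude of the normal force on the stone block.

Take axes along and perpendicular to the incline. Weight components: W sin 40.6° = 1302 N down-slope, W cos 40.6° = 1519 N into the surface.
Along incline: T cos 31° = W sin 40.6° → T = 1518 N.
Perpendicular: N = W cos 40.6° − T sin 31° = 736.5 N.

N ≈ 736 N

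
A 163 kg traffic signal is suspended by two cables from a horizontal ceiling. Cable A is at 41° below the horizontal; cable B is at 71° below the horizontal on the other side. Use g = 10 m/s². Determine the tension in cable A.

Weight W = 163 × 10 = 1630 N acts straight down.
Horizontal: T_A cos 41° = T_B cos 71°  →  T_B = 2.318 T_A.
Vertical: T_A sin 41° + T_B sin 71° = 1630.
Substituting the horizontal relation into the vertical equation gives 2.848 T_A = 1630, so T_A = 572.4 N.

T_A ≈ 572 N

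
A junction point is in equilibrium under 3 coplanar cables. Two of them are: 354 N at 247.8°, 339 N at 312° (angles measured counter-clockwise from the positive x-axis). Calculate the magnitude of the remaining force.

F ≈ 587 N

Sum the known components: ΣF_x = 93.08 N, ΣF_y = -579.7 N.
For equilibrium the remaining force must supply (−ΣF_x, −ΣF_y) = (-93.08, 579.7) N.
Magnitude = √((-93.08)² + (579.7)²) = 587.1 N; direction = atan2(579.7, -93.08) = 99.1°.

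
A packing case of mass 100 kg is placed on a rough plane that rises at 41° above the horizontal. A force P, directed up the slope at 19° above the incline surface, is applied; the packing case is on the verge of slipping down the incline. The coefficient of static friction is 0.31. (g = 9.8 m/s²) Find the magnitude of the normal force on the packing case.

N ≈ 580 N

On the verge of sliding down the incline, friction equals μN and acts up the slope.
Perpendicular: N + P sin 19° = W cos 41° = 739.6 N.
Along incline: P cos 19° + μN = W sin 41° with W sin 41° = 642.9 N.
Solving the pair for P and N: P = 489.8 N, N = 580.2 N (and f = μN = 179.9 N).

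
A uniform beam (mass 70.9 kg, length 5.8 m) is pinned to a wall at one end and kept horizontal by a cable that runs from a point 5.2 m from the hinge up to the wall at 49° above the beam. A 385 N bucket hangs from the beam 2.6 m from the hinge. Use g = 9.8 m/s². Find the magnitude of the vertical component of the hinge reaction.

|H_y| ≈ 500 N

Take torques about the hinge: T sin 49° · 5.2 = 70.9×9.8×2.9 + 385×2.6 = 3016 N·m.
So T = 3016 / (0.7547 × 5.2) = 768.5 N.
ΣF_y = 0: H_y = (70.9×9.8 + 385) − T sin 49° = 1079.8 − 580 = 499.82 N.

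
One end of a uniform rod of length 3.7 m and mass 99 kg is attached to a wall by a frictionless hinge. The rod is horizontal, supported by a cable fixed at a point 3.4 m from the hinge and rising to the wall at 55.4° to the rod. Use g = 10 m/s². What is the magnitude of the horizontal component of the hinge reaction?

Take torques about the hinge: T sin 55.4° · 3.4 = 99×10×1.85 = 1831.5 N·m.
So T = 1831.5 / (0.8231 × 3.4) = 654.42 N.
ΣF_x = 0: H_x = T cos 55.4° = 371.61 N.

H_x ≈ 372 N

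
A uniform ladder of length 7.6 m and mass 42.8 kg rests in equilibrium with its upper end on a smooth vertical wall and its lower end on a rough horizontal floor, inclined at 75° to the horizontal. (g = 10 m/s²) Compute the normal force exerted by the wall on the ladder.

N_wall ≈ 57.3 N

Torques about the foot: N_wall · 7.6 sin 75° = 42.8×10×3.8 cos 75° → N_wall = 57.341 N.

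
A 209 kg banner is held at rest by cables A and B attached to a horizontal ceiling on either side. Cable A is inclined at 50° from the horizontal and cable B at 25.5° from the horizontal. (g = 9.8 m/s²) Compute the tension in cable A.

T_A ≈ 1910 N

Weight W = 209 × 9.8 = 2048 N acts straight down.
Horizontal: T_A cos 50° = T_B cos 25.5°  →  T_B = 0.7122 T_A.
Vertical: T_A sin 50° + T_B sin 25.5° = 2048.
Substituting the horizontal relation into the vertical equation gives 1.073 T_A = 2048, so T_A = 1909 N.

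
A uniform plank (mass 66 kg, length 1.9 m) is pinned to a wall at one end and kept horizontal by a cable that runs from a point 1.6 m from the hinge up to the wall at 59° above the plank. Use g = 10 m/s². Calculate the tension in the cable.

T ≈ 457 N

Take torques about the hinge: T sin 59° · 1.6 = 66×10×0.95 = 627 N·m.
So T = 627 / (0.8572 × 1.6) = 457.17 N.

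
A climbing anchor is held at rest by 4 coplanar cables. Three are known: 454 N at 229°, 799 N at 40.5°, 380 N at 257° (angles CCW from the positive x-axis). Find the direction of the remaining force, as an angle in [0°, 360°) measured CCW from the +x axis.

Sum the known components: ΣF_x = 224.2 N, ΣF_y = -194 N.
For equilibrium the remaining force must supply (−ΣF_x, −ΣF_y) = (-224.2, 194) N.
Magnitude = √((-224.2)² + (194)²) = 296.5 N; direction = atan2(194, -224.2) = 139.1°.

θ ≈ 139°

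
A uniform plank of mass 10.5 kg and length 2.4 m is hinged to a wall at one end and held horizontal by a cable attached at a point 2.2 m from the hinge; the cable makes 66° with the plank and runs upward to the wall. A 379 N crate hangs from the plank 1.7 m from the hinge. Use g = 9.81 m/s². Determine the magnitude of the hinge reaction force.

|H| ≈ 205 N

Take torques about the hinge: T sin 66° · 2.2 = 10.5×9.81×1.2 + 379×1.7 = 767.91 N·m.
So T = 767.91 / (0.9135 × 2.2) = 382.08 N.
ΣF_x = 0: H_x = T cos 66° = 155.41 N.
ΣF_y = 0: H_y = (10.5×9.81 + 379) − T sin 66° = 482 − 349.05 = 132.96 N.
|H| = √(H_x² + H_y²) = √((155.41)² + (132.96)²) = 204.52 N.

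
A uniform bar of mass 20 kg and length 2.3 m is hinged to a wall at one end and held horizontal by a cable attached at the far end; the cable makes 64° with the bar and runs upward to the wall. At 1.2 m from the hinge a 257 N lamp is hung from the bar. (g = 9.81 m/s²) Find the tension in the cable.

Take torques about the hinge: T sin 64° · 2.3 = 20×9.81×1.15 + 257×1.2 = 534.03 N·m.
So T = 534.03 / (0.8988 × 2.3) = 258.33 N.

T ≈ 258 N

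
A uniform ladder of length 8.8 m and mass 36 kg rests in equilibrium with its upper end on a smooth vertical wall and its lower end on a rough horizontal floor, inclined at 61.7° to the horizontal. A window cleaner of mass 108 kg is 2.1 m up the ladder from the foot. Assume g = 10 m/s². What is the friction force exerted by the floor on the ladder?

f ≈ 236 N

Torques about the foot: N_wall · 8.8 sin 61.7° = 36×10×4.4 cos 61.7° + 108×10×2.1 cos 61.7° → N_wall = 235.69 N.
ΣF_x = 0: f_floor = N_wall = 235.69 N.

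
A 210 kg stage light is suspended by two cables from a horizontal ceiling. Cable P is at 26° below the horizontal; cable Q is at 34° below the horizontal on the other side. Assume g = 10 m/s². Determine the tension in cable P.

T_P ≈ 2010 N

Weight W = 210 × 10 = 2100 N acts straight down.
Horizontal: T_P cos 26° = T_Q cos 34°  →  T_Q = 1.084 T_P.
Vertical: T_P sin 26° + T_Q sin 34° = 2100.
Substituting the horizontal relation into the vertical equation gives 1.045 T_P = 2100, so T_P = 2010 N.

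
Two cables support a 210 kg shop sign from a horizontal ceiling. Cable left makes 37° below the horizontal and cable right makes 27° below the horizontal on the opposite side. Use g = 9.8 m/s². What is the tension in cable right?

Weight W = 210 × 9.8 = 2058 N acts straight down.
Horizontal: T_left cos 37° = T_right cos 27°  →  T_left = 1.116 T_right.
Vertical: T_left sin 37° + T_right sin 27° = 2058.
Substituting the horizontal relation into the vertical equation gives 1.125 T_right = 2058, so T_right = 1829 N.

T_right ≈ 1830 N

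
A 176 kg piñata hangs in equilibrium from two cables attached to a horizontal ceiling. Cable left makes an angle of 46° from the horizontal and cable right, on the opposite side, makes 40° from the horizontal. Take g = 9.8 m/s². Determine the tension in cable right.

Weight W = 176 × 9.8 = 1725 N acts straight down.
Horizontal: T_left cos 46° = T_right cos 40°  →  T_left = 1.103 T_right.
Vertical: T_left sin 46° + T_right sin 40° = 1725.
Substituting the horizontal relation into the vertical equation gives 1.436 T_right = 1725, so T_right = 1201 N.

T_right ≈ 1200 N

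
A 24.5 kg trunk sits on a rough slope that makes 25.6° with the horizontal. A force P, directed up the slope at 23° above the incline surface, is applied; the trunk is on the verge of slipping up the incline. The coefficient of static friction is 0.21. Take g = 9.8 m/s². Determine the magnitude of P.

On the verge of sliding up the incline, friction equals μN and acts down the slope.
Perpendicular: N + P sin 23° = W cos 25.6° = 216.5 N.
Along incline: P cos 23° = W sin 25.6° + μN  with W sin 25.6° = 103.7 N.
Solving the pair for P and N: P = 148.8 N, N = 158.4 N (and f = μN = 33.26 N).

P ≈ 149 N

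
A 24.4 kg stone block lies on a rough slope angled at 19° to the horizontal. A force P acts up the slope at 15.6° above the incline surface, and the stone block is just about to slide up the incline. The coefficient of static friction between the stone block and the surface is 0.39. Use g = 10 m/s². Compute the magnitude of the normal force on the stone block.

N ≈ 188 N

On the verge of sliding up the incline, friction equals μN and acts down the slope.
Perpendicular: N + P sin 15.6° = W cos 19° = 230.7 N.
Along incline: P cos 15.6° = W sin 19° + μN  with W sin 19° = 79.44 N.
Solving the pair for P and N: P = 158.6 N, N = 188.1 N (and f = μN = 73.34 N).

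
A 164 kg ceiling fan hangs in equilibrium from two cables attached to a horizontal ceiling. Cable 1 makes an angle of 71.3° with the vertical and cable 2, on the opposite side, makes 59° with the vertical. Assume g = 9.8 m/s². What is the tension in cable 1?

Angles from the horizontal: cable 1 is 90° − 71.3° = 18.7°, cable 2 is 90° − 59° = 31°.
Weight W = 164 × 9.8 = 1607 N acts straight down.
Horizontal: T_1 cos 18.7° = T_2 cos 31°  →  T_2 = 1.105 T_1.
Vertical: T_1 sin 18.7° + T_2 sin 31° = 1607.
Substituting the horizontal relation into the vertical equation gives 0.8898 T_1 = 1607, so T_1 = 1806 N.

T_1 ≈ 1810 N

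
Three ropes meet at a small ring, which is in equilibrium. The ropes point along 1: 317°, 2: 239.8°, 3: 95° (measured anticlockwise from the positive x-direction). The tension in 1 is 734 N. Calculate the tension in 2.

Resolve: ΣF_x = 734 cos 317° + T_2 cos 239.8° + T_3 cos 95° = 0.
        ΣF_y = 734 sin 317° + T_2 sin 239.8° + T_3 sin 95° = 0.
The known terms sum to (536.8, -500.6) N, so -0.5030 T_2 − 0.0872 T_3 = -536.8 and -0.8643 T_2 + 0.9962 T_3 = 500.6.
Solving simultaneously: T_2 = 852 N, T_3 = 1242 N.

T_2 ≈ 852 N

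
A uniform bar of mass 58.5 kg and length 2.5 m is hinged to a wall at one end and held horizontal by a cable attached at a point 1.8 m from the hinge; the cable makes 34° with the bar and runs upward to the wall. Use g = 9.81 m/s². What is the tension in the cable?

T ≈ 713 N

Take torques about the hinge: T sin 34° · 1.8 = 58.5×9.81×1.25 = 717.36 N·m.
So T = 717.36 / (0.5592 × 1.8) = 712.69 N.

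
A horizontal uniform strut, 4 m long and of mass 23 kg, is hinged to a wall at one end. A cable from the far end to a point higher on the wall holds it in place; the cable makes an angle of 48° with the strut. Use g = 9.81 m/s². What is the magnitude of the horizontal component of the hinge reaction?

H_x ≈ 102 N

Take torques about the hinge: T sin 48° · 4 = 23×9.81×2 = 451.26 N·m.
So T = 451.26 / (0.7431 × 4) = 151.81 N.
ΣF_x = 0: H_x = T cos 48° = 101.58 N.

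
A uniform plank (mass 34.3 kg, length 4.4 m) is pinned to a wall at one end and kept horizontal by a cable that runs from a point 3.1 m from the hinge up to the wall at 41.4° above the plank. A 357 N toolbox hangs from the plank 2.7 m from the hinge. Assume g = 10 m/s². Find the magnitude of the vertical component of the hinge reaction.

Take torques about the hinge: T sin 41.4° · 3.1 = 34.3×10×2.2 + 357×2.7 = 1718.5 N·m.
So T = 1718.5 / (0.6613 × 3.1) = 838.27 N.
ΣF_y = 0: H_y = (34.3×10 + 357) − T sin 41.4° = 700 − 554.35 = 145.65 N.

|H_y| ≈ 146 N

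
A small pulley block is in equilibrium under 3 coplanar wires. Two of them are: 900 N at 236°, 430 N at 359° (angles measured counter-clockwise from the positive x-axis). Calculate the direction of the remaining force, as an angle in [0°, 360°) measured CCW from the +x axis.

θ ≈ 84.4°

Sum the known components: ΣF_x = -73.34 N, ΣF_y = -753.6 N.
For equilibrium the remaining force must supply (−ΣF_x, −ΣF_y) = (73.34, 753.6) N.
Magnitude = √((73.34)² + (753.6)²) = 757.2 N; direction = atan2(753.6, 73.34) = 84.4°.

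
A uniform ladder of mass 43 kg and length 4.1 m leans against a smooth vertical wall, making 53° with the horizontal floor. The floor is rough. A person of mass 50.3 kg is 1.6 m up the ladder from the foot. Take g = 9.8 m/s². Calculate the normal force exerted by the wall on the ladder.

N_wall ≈ 304 N

Torques about the foot: N_wall · 4.1 sin 53° = 43×9.8×2.05 cos 53° + 50.3×9.8×1.6 cos 53° → N_wall = 303.73 N.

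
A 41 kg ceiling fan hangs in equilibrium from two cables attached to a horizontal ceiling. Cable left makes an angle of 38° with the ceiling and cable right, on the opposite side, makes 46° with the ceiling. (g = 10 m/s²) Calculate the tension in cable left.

T_left ≈ 286 N

Weight W = 41 × 10 = 410 N acts straight down.
Horizontal: T_left cos 38° = T_right cos 46°  →  T_right = 1.134 T_left.
Vertical: T_left sin 38° + T_right sin 46° = 410.
Substituting the horizontal relation into the vertical equation gives 1.432 T_left = 410, so T_left = 286.4 N.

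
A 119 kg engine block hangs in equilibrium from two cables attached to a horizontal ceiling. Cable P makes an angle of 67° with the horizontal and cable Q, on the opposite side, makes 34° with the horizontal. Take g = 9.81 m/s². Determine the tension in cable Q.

T_Q ≈ 465 N

Weight W = 119 × 9.81 = 1167 N acts straight down.
Horizontal: T_P cos 67° = T_Q cos 34°  →  T_P = 2.122 T_Q.
Vertical: T_P sin 67° + T_Q sin 34° = 1167.
Substituting the horizontal relation into the vertical equation gives 2.512 T_Q = 1167, so T_Q = 464.7 N.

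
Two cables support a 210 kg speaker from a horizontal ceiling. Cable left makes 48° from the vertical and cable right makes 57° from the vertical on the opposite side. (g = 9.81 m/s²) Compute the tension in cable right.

Angles from the horizontal: cable left is 90° − 48° = 42°, cable right is 90° − 57° = 33°.
Weight W = 210 × 9.81 = 2060 N acts straight down.
Horizontal: T_left cos 42° = T_right cos 33°  →  T_left = 1.129 T_right.
Vertical: T_left sin 42° + T_right sin 33° = 2060.
Substituting the horizontal relation into the vertical equation gives 1.3 T_right = 2060, so T_right = 1585 N.

T_right ≈ 1580 N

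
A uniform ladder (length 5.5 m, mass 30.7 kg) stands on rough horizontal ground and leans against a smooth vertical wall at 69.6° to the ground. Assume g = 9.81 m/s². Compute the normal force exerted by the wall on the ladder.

Torques about the foot: N_wall · 5.5 sin 69.6° = 30.7×9.81×2.75 cos 69.6° → N_wall = 56.002 N.

N_wall ≈ 56 N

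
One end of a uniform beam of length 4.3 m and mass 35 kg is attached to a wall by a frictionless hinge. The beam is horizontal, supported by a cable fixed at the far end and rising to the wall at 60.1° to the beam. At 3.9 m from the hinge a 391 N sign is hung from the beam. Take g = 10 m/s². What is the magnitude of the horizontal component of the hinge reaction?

Take torques about the hinge: T sin 60.1° · 4.3 = 35×10×2.15 + 391×3.9 = 2277.4 N·m.
So T = 2277.4 / (0.8669 × 4.3) = 610.95 N.
ΣF_x = 0: H_x = T cos 60.1° = 304.55 N.

H_x ≈ 305 N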